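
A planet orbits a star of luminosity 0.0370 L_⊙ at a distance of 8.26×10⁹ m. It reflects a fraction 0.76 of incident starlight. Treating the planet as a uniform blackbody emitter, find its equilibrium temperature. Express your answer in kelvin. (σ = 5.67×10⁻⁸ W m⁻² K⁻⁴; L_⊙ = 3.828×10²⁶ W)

L = 0.0370 × 3.828×10²⁶ = 1.42×10²⁵ W.
Flux: S = L/(4πd²) = 1.42×10²⁵/(4π×(8.26×10⁹)²) = 1.65×10⁴ W m⁻².
Energy balance: absorbed = emitted ⇒ πR²·S(1−A) = 4πR²·σT_eq⁴, so T_eq⁴ = S(1−A)/(4σ).
T_eq = [1.65×10⁴ × 0.24 / (4 × 5.67×10⁻⁸)]^(1/4) = (1.75×10¹⁰)^(1/4) = 364 K.

T_eq ≈ 364 K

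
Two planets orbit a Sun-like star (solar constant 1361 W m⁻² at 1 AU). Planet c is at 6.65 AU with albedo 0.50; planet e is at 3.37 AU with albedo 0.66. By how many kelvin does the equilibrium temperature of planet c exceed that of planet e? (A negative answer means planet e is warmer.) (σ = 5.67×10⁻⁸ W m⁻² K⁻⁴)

T_eq = [S₀(1−A)/(4σd²)]^(1/4), so T ∝ (1−A)^(1/4) / √d.
T₁ = [1361×0.50/(4×5.67×10⁻⁸×6.65²)]^(1/4) = 90.76 K.
T₂ = [1361×0.34/(4×5.67×10⁻⁸×3.37²)]^(1/4) = 115.77 K.

ΔT ≈ -25.0 K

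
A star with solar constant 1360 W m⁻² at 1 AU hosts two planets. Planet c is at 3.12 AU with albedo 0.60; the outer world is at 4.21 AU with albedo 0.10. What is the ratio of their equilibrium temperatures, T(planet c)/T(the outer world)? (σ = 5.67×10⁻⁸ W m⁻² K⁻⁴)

T₁/T₂ ≈ 0.948

T_eq = [S₀(1−A)/(4σd²)]^(1/4), so T ∝ (1−A)^(1/4) / √d.
T₁ = [1360×0.40/(4×5.67×10⁻⁸×3.12²)]^(1/4) = 125.29 K.
T₂ = [1360×0.90/(4×5.67×10⁻⁸×4.21²)]^(1/4) = 132.10 K.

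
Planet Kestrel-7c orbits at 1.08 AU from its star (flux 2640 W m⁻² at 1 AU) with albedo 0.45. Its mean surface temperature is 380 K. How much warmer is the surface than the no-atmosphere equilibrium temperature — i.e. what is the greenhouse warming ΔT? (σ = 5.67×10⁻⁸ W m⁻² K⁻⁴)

ΔT ≈ 107.8 K

S = 2640/1.08² = 2263 W m⁻².
T_eq = [S(1−A)/(4σ)]^(1/4) = [2263×0.55/(4×5.67×10⁻⁸)]^(1/4) = 272.2 K.
ΔT = T_surf − T_eq = 380 − 272.2.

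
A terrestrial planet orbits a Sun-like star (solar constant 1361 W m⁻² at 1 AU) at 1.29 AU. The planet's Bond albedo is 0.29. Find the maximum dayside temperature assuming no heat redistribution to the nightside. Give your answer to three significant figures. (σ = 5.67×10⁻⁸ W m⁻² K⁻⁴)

Flux at 1.29 AU: S = 1361/1.29² = 818 W m⁻².
With no redistribution each surface element balances locally: S(1−A) = σT⁴.
T = [818 × 0.71 / 5.67×10⁻⁸]^(1/4) = (1.02×10¹⁰)^(1/4) = 318 K.

T_ss ≈ 318 K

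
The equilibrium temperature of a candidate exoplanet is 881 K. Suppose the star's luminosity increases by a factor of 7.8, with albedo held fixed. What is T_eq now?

T_eq ∝ L^(1/4) · d^(−1/2).
T′ = 881 × 7.8^(1/4) = 1470 K.

T_eq ≈ 1470 K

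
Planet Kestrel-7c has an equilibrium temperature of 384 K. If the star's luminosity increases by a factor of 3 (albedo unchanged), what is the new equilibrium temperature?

T_eq ≈ 505 K

T_eq ∝ L^(1/4) · d^(−1/2).
T′ = 384 × 3^(1/4) = 505 K.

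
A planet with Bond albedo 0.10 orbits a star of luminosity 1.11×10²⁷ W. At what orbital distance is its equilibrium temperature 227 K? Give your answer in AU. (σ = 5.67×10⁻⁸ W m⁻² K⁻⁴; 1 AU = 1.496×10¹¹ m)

From T_eq⁴ = L(1−A)/(16πσd²): d = √[L(1−A)/(16πσT_eq⁴)].
d = √[1.11×10²⁷ × 0.90 / (16π × 5.67×10⁻⁸ × (227)⁴)] = 3.63×10¹¹ m = 2.43 AU.

d ≈ 2.43 AU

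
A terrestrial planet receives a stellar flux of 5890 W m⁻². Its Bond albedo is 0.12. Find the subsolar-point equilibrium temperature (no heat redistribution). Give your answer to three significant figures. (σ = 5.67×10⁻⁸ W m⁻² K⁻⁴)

At the subsolar point the surface absorbs S(1−A) and emits σT⁴ per unit area — no factor of 4, since only the local patch is in balance.
T = [5890 × 0.88 / 5.67×10⁻⁸]^(1/4) = (9.14×10¹⁰)^(1/4) = 550 K.

T_ss ≈ 550 K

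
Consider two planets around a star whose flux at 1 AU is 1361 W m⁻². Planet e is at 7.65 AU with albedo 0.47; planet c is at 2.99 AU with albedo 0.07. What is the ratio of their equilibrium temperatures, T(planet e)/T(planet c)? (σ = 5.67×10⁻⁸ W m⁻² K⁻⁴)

T_eq = [S₀(1−A)/(4σd²)]^(1/4), so T ∝ (1−A)^(1/4) / √d.
T₁ = [1361×0.53/(4×5.67×10⁻⁸×7.65²)]^(1/4) = 85.86 K.
T₂ = [1361×0.93/(4×5.67×10⁻⁸×2.99²)]^(1/4) = 158.07 K.

T₁/T₂ ≈ 0.543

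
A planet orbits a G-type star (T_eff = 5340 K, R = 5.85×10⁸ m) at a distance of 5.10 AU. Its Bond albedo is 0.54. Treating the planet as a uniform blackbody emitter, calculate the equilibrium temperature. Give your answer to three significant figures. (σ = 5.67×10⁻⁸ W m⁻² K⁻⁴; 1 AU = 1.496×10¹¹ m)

d = 5.10 AU = 7.63×10¹¹ m.
L = 4πR_⋆²σT_⋆⁴ = 4π(5.85×10⁸)² × 5.67×10⁻⁸ × (5340)⁴ = 1.98×10²⁶ W.
S = L/(4πd²) = 27.1 W m⁻².
Energy balance: absorbed = emitted ⇒ πR²·S(1−A) = 4πR²·σT_eq⁴, so T_eq⁴ = S(1−A)/(4σ).
T_eq = [27.1 × 0.46 / (4 × 5.67×10⁻⁸)]^(1/4) = (5.50×10⁷)^(1/4) = 86.1 K.

T_eq ≈ 86.1 K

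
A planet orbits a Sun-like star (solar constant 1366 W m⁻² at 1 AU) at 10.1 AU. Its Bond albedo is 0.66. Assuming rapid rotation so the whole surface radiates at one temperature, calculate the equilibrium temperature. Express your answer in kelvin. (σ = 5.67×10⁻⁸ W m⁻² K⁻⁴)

T_eq ≈ 66.9 K

Flux at 10.1 AU: S = 1366/10.1² = 13.4 W m⁻².
Energy balance: absorbed = emitted ⇒ πR²·S(1−A) = 4πR²·σT_eq⁴, so T_eq⁴ = S(1−A)/(4σ).
T_eq = [13.4 × 0.34 / (4 × 5.67×10⁻⁸)]^(1/4) = (2.01×10⁷)^(1/4) = 66.9 K.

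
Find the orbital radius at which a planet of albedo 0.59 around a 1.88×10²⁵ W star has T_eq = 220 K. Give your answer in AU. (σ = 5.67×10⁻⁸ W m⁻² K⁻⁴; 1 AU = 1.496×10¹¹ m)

From T_eq⁴ = L(1−A)/(16πσd²): d = √[L(1−A)/(16πσT_eq⁴)].
d = √[1.88×10²⁵ × 0.41 / (16π × 5.67×10⁻⁸ × (220)⁴)] = 3.40×10¹⁰ m = 0.227 AU.

d ≈ 0.227 AU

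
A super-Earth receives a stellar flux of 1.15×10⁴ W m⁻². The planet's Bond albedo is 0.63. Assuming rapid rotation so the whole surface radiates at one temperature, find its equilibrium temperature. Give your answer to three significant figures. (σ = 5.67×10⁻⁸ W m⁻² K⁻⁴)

T_eq ≈ 370 K

Energy balance: absorbed = emitted ⇒ πR²·S(1−A) = 4πR²·σT_eq⁴, so T_eq⁴ = S(1−A)/(4σ).
T_eq = [1.15×10⁴ × 0.37 / (4 × 5.67×10⁻⁸)]^(1/4) = (1.88×10¹⁰)^(1/4) = 370 K.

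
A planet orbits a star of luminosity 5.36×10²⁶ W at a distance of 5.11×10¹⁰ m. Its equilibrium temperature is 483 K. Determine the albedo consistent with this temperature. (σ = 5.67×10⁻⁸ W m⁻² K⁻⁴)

Flux: S = L/(4πd²) = 5.36×10²⁶/(4π×(5.11×10¹⁰)²) = 1.63×10⁴ W m⁻².
From T_eq⁴ = S(1−A)/(4σ): 1−A = 4σT_eq⁴/S.
1−A = 4 × 5.67×10⁻⁸ × (483)⁴ / 1.63×10⁴ = 0.756.

A ≈ 0.24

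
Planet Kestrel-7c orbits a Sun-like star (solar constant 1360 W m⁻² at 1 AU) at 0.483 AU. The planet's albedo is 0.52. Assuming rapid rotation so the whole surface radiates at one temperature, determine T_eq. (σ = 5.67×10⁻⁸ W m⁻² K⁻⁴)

Flux at 0.483 AU: S = 1360/0.483² = 5830 W m⁻².
Energy balance: absorbed = emitted ⇒ πR²·S(1−A) = 4πR²·σT_eq⁴, so T_eq⁴ = S(1−A)/(4σ).
T_eq = [5830 × 0.48 / (4 × 5.67×10⁻⁸)]^(1/4) = (1.23×10¹⁰)^(1/4) = 333 K.

T_eq ≈ 333 K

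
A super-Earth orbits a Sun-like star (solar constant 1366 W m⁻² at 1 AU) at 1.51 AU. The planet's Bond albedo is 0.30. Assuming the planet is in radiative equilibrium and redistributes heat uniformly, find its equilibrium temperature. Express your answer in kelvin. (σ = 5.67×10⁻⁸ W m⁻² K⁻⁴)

Flux at 1.51 AU: S = 1366/1.51² = 599 W m⁻².
Energy balance: absorbed = emitted ⇒ πR²·S(1−A) = 4πR²·σT_eq⁴, so T_eq⁴ = S(1−A)/(4σ).
T_eq = [599 × 0.70 / (4 × 5.67×10⁻⁸)]^(1/4) = (1.85×10⁹)^(1/4) = 207 K.

T_eq ≈ 207 K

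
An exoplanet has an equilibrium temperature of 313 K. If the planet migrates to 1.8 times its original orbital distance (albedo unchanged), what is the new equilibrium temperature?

T_eq ∝ L^(1/4) · d^(−1/2).
T′ = 313 / 1.8^(1/2) = 233 K.

T_eq ≈ 233 K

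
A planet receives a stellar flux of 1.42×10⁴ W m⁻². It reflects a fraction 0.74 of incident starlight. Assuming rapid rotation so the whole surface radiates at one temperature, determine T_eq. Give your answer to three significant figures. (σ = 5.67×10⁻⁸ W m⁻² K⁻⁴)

Energy balance: absorbed = emitted ⇒ πR²·S(1−A) = 4πR²·σT_eq⁴, so T_eq⁴ = S(1−A)/(4σ).
T_eq = [1.42×10⁴ × 0.26 / (4 × 5.67×10⁻⁸)]^(1/4) = (1.63×10¹⁰)^(1/4) = 357 K.

T_eq ≈ 357 K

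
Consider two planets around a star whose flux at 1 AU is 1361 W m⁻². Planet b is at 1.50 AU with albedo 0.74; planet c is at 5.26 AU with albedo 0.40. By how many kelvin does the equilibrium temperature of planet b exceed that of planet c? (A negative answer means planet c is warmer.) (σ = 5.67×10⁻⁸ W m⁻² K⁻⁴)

T_eq = [S₀(1−A)/(4σd²)]^(1/4), so T ∝ (1−A)^(1/4) / √d.
T₁ = [1361×0.26/(4×5.67×10⁻⁸×1.50²)]^(1/4) = 162.27 K.
T₂ = [1361×0.60/(4×5.67×10⁻⁸×5.26²)]^(1/4) = 106.81 K.

ΔT ≈ 55.5 K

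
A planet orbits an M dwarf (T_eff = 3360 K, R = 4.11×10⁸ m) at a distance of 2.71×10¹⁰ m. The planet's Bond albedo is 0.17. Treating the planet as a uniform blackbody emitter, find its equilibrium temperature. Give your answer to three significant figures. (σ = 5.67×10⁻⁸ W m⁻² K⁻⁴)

L = 4πR_⋆²σT_⋆⁴ = 4π(4.11×10⁸)² × 5.67×10⁻⁸ × (3360)⁴ = 1.53×10²⁵ W.
S = L/(4πd²) = 1660 W m⁻².
Energy balance: absorbed = emitted ⇒ πR²·S(1−A) = 4πR²·σT_eq⁴, so T_eq⁴ = S(1−A)/(4σ).
T_eq = [1660 × 0.83 / (4 × 5.67×10⁻⁸)]^(1/4) = (6.08×10⁹)^(1/4) = 279 K.

T_eq ≈ 279 K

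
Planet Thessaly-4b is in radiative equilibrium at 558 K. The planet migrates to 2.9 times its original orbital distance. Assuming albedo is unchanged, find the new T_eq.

T_eq ≈ 328 K

T_eq ∝ L^(1/4) · d^(−1/2).
T′ = 558 / 2.9^(1/2) = 328 K.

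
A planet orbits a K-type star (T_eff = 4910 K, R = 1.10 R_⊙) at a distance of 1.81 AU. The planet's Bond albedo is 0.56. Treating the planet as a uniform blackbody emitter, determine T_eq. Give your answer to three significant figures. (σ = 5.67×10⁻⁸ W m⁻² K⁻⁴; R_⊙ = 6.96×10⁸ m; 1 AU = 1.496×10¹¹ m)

R_⋆ = 1.10 × 6.96×10⁸ = 7.66×10⁸ m.
d = 1.81 AU = 2.71×10¹¹ m.
L = 4πR_⋆²σT_⋆⁴ = 4π(7.66×10⁸)² × 5.67×10⁻⁸ × (4910)⁴ = 2.43×10²⁶ W.
S = L/(4πd²) = 263 W m⁻².
Energy balance: absorbed = emitted ⇒ πR²·S(1−A) = 4πR²·σT_eq⁴, so T_eq⁴ = S(1−A)/(4σ).
T_eq = [263 × 0.44 / (4 × 5.67×10⁻⁸)]^(1/4) = (5.11×10⁸)^(1/4) = 150 K.

T_eq ≈ 150 K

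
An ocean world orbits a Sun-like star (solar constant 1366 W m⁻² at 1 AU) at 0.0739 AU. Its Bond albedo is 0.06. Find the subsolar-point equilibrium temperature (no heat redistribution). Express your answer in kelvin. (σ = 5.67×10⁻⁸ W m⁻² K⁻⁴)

Flux at 0.0739 AU: S = 1366/0.0739² = 2.50×10⁵ W m⁻².
At the subsolar point the surface absorbs S(1−A) and emits σT⁴ per unit area — no factor of 4, since only the local patch is in balance.
T = [2.50×10⁵ × 0.94 / 5.67×10⁻⁸]^(1/4) = (4.15×10¹²)^(1/4) = 1430 K.

T_ss ≈ 1430 K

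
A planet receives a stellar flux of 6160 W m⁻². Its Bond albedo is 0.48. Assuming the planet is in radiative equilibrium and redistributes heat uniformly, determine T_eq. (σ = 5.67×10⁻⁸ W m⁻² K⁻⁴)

Energy balance: absorbed = emitted ⇒ πR²·S(1−A) = 4πR²·σT_eq⁴, so T_eq⁴ = S(1−A)/(4σ).
T_eq = [6160 × 0.52 / (4 × 5.67×10⁻⁸)]^(1/4) = (1.41×10¹⁰)^(1/4) = 345 K.

T_eq ≈ 345 K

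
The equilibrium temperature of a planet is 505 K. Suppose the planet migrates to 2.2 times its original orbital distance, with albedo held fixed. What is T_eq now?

T_eq ≈ 340 K

T_eq ∝ L^(1/4) · d^(−1/2).
T′ = 505 / 2.2^(1/2) = 340 K.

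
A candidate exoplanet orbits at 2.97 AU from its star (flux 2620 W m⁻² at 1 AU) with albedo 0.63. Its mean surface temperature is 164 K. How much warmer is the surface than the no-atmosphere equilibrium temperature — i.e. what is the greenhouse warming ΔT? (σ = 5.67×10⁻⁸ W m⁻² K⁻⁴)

S = 2620/2.97² = 297.0 W m⁻².
T_eq = [S(1−A)/(4σ)]^(1/4) = [297.0×0.37/(4×5.67×10⁻⁸)]^(1/4) = 148.4 K.
ΔT = T_surf − T_eq = 164 − 148.4.

ΔT ≈ 15.6 K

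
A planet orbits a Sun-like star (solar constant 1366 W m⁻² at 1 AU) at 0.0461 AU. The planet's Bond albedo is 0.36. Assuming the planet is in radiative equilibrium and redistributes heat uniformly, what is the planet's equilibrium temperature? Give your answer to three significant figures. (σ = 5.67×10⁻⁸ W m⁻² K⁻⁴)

T_eq ≈ 1160 K

Flux at 0.0461 AU: S = 1366/0.0461² = 6.43×10⁵ W m⁻².
Energy balance: absorbed = emitted ⇒ πR²·S(1−A) = 4πR²·σT_eq⁴, so T_eq⁴ = S(1−A)/(4σ).
T_eq = [6.43×10⁵ × 0.64 / (4 × 5.67×10⁻⁸)]^(1/4) = (1.81×10¹²)^(1/4) = 1160 K.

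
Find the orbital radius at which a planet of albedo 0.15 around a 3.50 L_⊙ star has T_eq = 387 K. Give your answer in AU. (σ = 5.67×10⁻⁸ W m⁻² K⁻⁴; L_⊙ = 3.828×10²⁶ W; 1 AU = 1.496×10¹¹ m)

L = 3.50 × 3.828×10²⁶ = 1.34×10²⁷ W.
From T_eq⁴ = L(1−A)/(16πσd²): d = √[L(1−A)/(16πσT_eq⁴)].
d = √[1.34×10²⁷ × 0.85 / (16π × 5.67×10⁻⁸ × (387)⁴)] = 1.33×10¹¹ m = 0.892 AU.

d ≈ 0.892 AU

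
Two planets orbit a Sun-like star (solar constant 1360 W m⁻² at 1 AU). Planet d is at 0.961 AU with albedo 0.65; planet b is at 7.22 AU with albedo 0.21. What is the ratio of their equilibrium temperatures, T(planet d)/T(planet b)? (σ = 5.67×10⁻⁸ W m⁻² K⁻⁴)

T₁/T₂ ≈ 2.236

T_eq = [S₀(1−A)/(4σd²)]^(1/4), so T ∝ (1−A)^(1/4) / √d.
T₁ = [1360×0.35/(4×5.67×10⁻⁸×0.961²)]^(1/4) = 218.34 K.
T₂ = [1360×0.79/(4×5.67×10⁻⁸×7.22²)]^(1/4) = 97.64 K.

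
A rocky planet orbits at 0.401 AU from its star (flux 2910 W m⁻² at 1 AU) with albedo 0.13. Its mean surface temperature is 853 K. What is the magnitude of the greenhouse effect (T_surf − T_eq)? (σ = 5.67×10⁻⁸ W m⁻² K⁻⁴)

ΔT ≈ 339.7 K

S = 2910/0.401² = 1.810×10⁴ W m⁻².
T_eq = [S(1−A)/(4σ)]^(1/4) = [1.810×10⁴×0.87/(4×5.67×10⁻⁸)]^(1/4) = 513.3 K.
ΔT = T_surf − T_eq = 853 − 513.3.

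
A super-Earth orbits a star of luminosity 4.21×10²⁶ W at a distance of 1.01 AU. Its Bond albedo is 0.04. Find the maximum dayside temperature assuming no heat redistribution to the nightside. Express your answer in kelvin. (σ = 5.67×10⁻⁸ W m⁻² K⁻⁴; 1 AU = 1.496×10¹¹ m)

d = 1.01 AU = 1.51×10¹¹ m.
Flux: S = L/(4πd²) = 4.21×10²⁶/(4π×(1.51×10¹¹)²) = 1470 W m⁻².
With no redistribution each surface element balances locally: S(1−A) = σT⁴.
T = [1470 × 0.96 / 5.67×10⁻⁸]^(1/4) = (2.48×10¹⁰)^(1/4) = 397 K.

T_ss ≈ 397 K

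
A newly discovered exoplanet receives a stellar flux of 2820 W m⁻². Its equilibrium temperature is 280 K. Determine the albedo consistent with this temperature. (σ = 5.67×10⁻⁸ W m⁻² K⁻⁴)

A ≈ 0.51

From T_eq⁴ = S(1−A)/(4σ): 1−A = 4σT_eq⁴/S.
1−A = 4 × 5.67×10⁻⁸ × (280)⁴ / 2820 = 0.494.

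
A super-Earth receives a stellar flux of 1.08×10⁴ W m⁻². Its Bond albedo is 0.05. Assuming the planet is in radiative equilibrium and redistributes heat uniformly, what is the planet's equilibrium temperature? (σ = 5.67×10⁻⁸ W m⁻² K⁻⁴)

T_eq ≈ 461 K

Energy balance: absorbed = emitted ⇒ πR²·S(1−A) = 4πR²·σT_eq⁴, so T_eq⁴ = S(1−A)/(4σ).
T_eq = [1.08×10⁴ × 0.95 / (4 × 5.67×10⁻⁸)]^(1/4) = (4.52×10¹⁰)^(1/4) = 461 K.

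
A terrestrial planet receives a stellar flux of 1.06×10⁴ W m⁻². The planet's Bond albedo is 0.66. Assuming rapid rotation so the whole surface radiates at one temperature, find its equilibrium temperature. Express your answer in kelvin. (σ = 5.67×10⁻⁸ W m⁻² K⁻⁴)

T_eq ≈ 355 K

Energy balance: absorbed = emitted ⇒ πR²·S(1−A) = 4πR²·σT_eq⁴, so T_eq⁴ = S(1−A)/(4σ).
T_eq = [1.06×10⁴ × 0.34 / (4 × 5.67×10⁻⁸)]^(1/4) = (1.59×10¹⁰)^(1/4) = 355 K.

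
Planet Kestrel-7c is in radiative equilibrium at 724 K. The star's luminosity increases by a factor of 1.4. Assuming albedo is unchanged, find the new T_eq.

T_eq ∝ L^(1/4) · d^(−1/2).
T′ = 724 × 1.4^(1/4) = 788 K.

T_eq ≈ 788 K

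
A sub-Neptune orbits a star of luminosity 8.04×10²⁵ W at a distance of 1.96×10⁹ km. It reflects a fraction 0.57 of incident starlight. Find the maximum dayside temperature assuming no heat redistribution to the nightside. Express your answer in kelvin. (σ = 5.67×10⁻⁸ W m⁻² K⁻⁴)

d = 1.96×10⁹ km = 1.96×10¹² m.
Flux: S = L/(4πd²) = 8.04×10²⁵/(4π×(1.96×10¹²)²) = 1.67 W m⁻².
With no redistribution each surface element balances locally: S(1−A) = σT⁴.
T = [1.67 × 0.43 / 5.67×10⁻⁸]^(1/4) = (1.26×10⁷)^(1/4) = 59.6 K.

T_ss ≈ 59.6 K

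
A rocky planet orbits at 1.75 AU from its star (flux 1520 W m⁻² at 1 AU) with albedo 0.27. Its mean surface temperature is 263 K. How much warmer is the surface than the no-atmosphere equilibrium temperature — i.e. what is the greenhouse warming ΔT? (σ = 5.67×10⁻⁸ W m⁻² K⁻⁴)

S = 1520/1.75² = 496.3 W m⁻².
T_eq = [S(1−A)/(4σ)]^(1/4) = [496.3×0.73/(4×5.67×10⁻⁸)]^(1/4) = 199.9 K.
ΔT = T_surf − T_eq = 263 − 199.9.

ΔT ≈ 63.1 K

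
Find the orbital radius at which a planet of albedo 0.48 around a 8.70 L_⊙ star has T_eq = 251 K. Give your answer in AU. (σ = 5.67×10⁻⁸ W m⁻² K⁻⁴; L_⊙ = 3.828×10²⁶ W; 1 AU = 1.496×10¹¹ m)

d ≈ 2.62 AU

L = 8.70 × 3.828×10²⁶ = 3.33×10²⁷ W.
From T_eq⁴ = L(1−A)/(16πσd²): d = √[L(1−A)/(16πσT_eq⁴)].
d = √[3.33×10²⁷ × 0.52 / (16π × 5.67×10⁻⁸ × (251)⁴)] = 3.91×10¹¹ m = 2.62 AU.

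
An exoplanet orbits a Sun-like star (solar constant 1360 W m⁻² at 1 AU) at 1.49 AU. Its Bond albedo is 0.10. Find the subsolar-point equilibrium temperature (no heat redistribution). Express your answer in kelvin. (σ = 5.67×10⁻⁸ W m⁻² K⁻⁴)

T_ss ≈ 314 K

Flux at 1.49 AU: S = 1360/1.49² = 613 W m⁻².
At the subsolar point the surface absorbs S(1−A) and emits σT⁴ per unit area — no factor of 4, since only the local patch is in balance.
T = [613 × 0.90 / 5.67×10⁻⁸]^(1/4) = (9.72×10⁹)^(1/4) = 314 K.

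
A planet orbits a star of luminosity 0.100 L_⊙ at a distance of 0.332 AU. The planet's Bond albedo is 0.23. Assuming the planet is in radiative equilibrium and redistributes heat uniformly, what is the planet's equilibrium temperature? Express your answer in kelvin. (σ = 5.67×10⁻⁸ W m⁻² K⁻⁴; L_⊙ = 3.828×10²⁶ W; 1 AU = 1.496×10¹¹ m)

d = 0.332 AU = 4.97×10¹⁰ m.
L = 0.100 × 3.828×10²⁶ = 3.83×10²⁵ W.
Flux: S = L/(4πd²) = 3.83×10²⁵/(4π×(4.97×10¹⁰)²) = 1230 W m⁻².
Energy balance: absorbed = emitted ⇒ πR²·S(1−A) = 4πR²·σT_eq⁴, so T_eq⁴ = S(1−A)/(4σ).
T_eq = [1230 × 0.77 / (4 × 5.67×10⁻⁸)]^(1/4) = (4.19×10⁹)^(1/4) = 254 K.

T_eq ≈ 254 K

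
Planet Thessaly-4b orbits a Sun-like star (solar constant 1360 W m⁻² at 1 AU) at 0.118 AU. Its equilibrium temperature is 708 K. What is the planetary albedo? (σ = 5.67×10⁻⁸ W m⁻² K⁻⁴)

Flux at 0.118 AU: S = 1360/0.118² = 9.77×10⁴ W m⁻².
From T_eq⁴ = S(1−A)/(4σ): 1−A = 4σT_eq⁴/S.
1−A = 4 × 5.67×10⁻⁸ × (708)⁴ / 9.77×10⁴ = 0.583.

A ≈ 0.42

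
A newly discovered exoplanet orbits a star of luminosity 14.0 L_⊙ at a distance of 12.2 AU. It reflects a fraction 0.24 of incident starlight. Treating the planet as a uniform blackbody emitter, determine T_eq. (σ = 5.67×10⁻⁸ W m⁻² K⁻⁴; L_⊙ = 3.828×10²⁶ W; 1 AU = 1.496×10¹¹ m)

T_eq ≈ 144 K

d = 12.2 AU = 1.83×10¹² m.
L = 14.0 × 3.828×10²⁶ = 5.36×10²⁷ W.
Flux: S = L/(4πd²) = 5.36×10²⁷/(4π×(1.83×10¹²)²) = 128 W m⁻².
Energy balance: absorbed = emitted ⇒ πR²·S(1−A) = 4πR²·σT_eq⁴, so T_eq⁴ = S(1−A)/(4σ).
T_eq = [128 × 0.76 / (4 × 5.67×10⁻⁸)]^(1/4) = (4.29×10⁸)^(1/4) = 144 K.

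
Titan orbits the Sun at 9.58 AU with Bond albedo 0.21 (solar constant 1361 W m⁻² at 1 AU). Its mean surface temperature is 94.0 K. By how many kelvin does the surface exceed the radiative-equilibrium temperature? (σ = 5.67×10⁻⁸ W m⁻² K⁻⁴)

ΔT ≈ 9.2 K

S = 1361/9.58² = 14.83 W m⁻².
T_eq = [S(1−A)/(4σ)]^(1/4) = [14.83×0.79/(4×5.67×10⁻⁸)]^(1/4) = 84.8 K.
ΔT = T_surf − T_eq = 94 − 84.8.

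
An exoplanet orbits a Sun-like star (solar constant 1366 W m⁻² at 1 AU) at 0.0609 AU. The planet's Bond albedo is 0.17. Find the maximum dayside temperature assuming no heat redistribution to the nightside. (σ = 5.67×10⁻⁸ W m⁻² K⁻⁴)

Flux at 0.0609 AU: S = 1366/0.0609² = 3.68×10⁵ W m⁻².
With no redistribution each surface element balances locally: S(1−A) = σT⁴.
T = [3.68×10⁵ × 0.83 / 5.67×10⁻⁸]^(1/4) = (5.39×10¹²)^(1/4) = 1520 K.

T_ss ≈ 1520 K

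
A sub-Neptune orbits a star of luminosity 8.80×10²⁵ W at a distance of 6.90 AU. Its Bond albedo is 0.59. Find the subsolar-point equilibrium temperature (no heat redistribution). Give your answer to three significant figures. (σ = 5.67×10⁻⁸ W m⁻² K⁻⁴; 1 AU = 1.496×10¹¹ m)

d = 6.90 AU = 1.03×10¹² m.
Flux: S = L/(4πd²) = 8.80×10²⁵/(4π×(1.03×10¹²)²) = 6.57 W m⁻².
At the subsolar point the surface absorbs S(1−A) and emits σT⁴ per unit area — no factor of 4, since only the local patch is in balance.
T = [6.57 × 0.41 / 5.67×10⁻⁸]^(1/4) = (4.75×10⁷)^(1/4) = 83.0 K.

T_ss ≈ 83.0 K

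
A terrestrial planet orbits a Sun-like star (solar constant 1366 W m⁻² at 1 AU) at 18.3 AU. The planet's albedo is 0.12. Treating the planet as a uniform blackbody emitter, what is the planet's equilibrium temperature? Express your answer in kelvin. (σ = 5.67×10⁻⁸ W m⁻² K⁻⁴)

T_eq ≈ 63.1 K

Flux at 18.3 AU: S = 1366/18.3² = 4.08 W m⁻².
Energy balance: absorbed = emitted ⇒ πR²·S(1−A) = 4πR²·σT_eq⁴, so T_eq⁴ = S(1−A)/(4σ).
T_eq = [4.08 × 0.88 / (4 × 5.67×10⁻⁸)]^(1/4) = (1.58×10⁷)^(1/4) = 63.1 K.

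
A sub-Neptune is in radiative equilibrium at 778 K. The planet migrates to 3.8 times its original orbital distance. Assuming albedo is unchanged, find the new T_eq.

T_eq ≈ 399 K

T_eq ∝ L^(1/4) · d^(−1/2).
T′ = 778 / 3.8^(1/2) = 399 K.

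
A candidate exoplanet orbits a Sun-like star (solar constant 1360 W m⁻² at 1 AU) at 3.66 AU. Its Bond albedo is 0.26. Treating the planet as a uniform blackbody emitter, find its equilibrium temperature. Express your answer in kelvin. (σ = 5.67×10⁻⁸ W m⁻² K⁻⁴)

Flux at 3.66 AU: S = 1360/3.66² = 102 W m⁻².
Energy balance: absorbed = emitted ⇒ πR²·S(1−A) = 4πR²·σT_eq⁴, so T_eq⁴ = S(1−A)/(4σ).
T_eq = [102 × 0.74 / (4 × 5.67×10⁻⁸)]^(1/4) = (3.31×10⁸)^(1/4) = 135 K.

T_eq ≈ 135 K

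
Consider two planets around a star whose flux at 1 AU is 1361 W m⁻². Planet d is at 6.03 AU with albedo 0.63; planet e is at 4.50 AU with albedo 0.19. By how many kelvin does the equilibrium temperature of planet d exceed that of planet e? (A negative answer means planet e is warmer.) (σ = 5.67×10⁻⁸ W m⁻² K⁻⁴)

T_eq = [S₀(1−A)/(4σd²)]^(1/4), so T ∝ (1−A)^(1/4) / √d.
T₁ = [1361×0.37/(4×5.67×10⁻⁸×6.03²)]^(1/4) = 88.40 K.
T₂ = [1361×0.81/(4×5.67×10⁻⁸×4.50²)]^(1/4) = 124.47 K.

ΔT ≈ -36.1 K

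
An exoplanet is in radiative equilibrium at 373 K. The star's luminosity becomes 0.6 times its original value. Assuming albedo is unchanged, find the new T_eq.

T_eq ≈ 328 K

T_eq ∝ L^(1/4) · d^(−1/2).
T′ = 373 × 0.6^(1/4) = 328 K.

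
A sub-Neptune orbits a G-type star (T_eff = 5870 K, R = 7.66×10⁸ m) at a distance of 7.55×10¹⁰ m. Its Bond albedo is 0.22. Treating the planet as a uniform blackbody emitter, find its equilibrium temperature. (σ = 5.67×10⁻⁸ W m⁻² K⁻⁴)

T_eq ≈ 393 K

L = 4πR_⋆²σT_⋆⁴ = 4π(7.66×10⁸)² × 5.67×10⁻⁸ × (5870)⁴ = 4.96×10²⁶ W.
S = L/(4πd²) = 6930 W m⁻².
Energy balance: absorbed = emitted ⇒ πR²·S(1−A) = 4πR²·σT_eq⁴, so T_eq⁴ = S(1−A)/(4σ).
T_eq = [6930 × 0.78 / (4 × 5.67×10⁻⁸)]^(1/4) = (2.38×10¹⁰)^(1/4) = 393 K.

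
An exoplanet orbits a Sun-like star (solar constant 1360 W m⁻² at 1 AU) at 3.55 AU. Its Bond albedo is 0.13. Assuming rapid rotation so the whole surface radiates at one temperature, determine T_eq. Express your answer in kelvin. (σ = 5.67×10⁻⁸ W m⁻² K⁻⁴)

Flux at 3.55 AU: S = 1360/3.55² = 108 W m⁻².
Energy balance: absorbed = emitted ⇒ πR²·S(1−A) = 4πR²·σT_eq⁴, so T_eq⁴ = S(1−A)/(4σ).
T_eq = [108 × 0.87 / (4 × 5.67×10⁻⁸)]^(1/4) = (4.14×10⁸)^(1/4) = 143 K.

T_eq ≈ 143 K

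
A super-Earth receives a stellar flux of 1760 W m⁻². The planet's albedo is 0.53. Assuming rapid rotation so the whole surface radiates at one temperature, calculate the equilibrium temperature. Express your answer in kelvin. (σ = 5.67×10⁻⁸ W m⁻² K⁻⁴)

T_eq ≈ 246 K

Energy balance: absorbed = emitted ⇒ πR²·S(1−A) = 4πR²·σT_eq⁴, so T_eq⁴ = S(1−A)/(4σ).
T_eq = [1760 × 0.47 / (4 × 5.67×10⁻⁸)]^(1/4) = (3.65×10⁹)^(1/4) = 246 K.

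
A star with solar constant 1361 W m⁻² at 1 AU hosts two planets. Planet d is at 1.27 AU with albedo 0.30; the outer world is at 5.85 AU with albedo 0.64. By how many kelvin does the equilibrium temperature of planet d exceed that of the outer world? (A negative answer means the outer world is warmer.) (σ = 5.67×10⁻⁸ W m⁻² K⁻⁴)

T_eq = [S₀(1−A)/(4σd²)]^(1/4), so T ∝ (1−A)^(1/4) / √d.
T₁ = [1361×0.70/(4×5.67×10⁻⁸×1.27²)]^(1/4) = 225.91 K.
T₂ = [1361×0.36/(4×5.67×10⁻⁸×5.85²)]^(1/4) = 89.14 K.

ΔT ≈ 136.8 K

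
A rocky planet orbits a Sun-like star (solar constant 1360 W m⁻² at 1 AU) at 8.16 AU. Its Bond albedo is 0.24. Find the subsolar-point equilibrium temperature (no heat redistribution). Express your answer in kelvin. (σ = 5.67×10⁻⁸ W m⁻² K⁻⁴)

Flux at 8.16 AU: S = 1360/8.16² = 20.4 W m⁻².
At the subsolar point the surface absorbs S(1−A) and emits σT⁴ per unit area — no factor of 4, since only the local patch is in balance.
T = [20.4 × 0.76 / 5.67×10⁻⁸]^(1/4) = (2.74×10⁸)^(1/4) = 129 K.

T_ss ≈ 129 K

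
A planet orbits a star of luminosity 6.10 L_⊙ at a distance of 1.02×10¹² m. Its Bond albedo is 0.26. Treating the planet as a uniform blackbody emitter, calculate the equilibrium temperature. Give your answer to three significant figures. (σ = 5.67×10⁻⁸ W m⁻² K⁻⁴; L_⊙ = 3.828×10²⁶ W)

L = 6.10 × 3.828×10²⁶ = 2.34×10²⁷ W.
Flux: S = L/(4πd²) = 2.34×10²⁷/(4π×(1.02×10¹²)²) = 179 W m⁻².
Energy balance: absorbed = emitted ⇒ πR²·S(1−A) = 4πR²·σT_eq⁴, so T_eq⁴ = S(1−A)/(4σ).
T_eq = [179 × 0.74 / (4 × 5.67×10⁻⁸)]^(1/4) = (5.83×10⁸)^(1/4) = 155 K.

T_eq ≈ 155 K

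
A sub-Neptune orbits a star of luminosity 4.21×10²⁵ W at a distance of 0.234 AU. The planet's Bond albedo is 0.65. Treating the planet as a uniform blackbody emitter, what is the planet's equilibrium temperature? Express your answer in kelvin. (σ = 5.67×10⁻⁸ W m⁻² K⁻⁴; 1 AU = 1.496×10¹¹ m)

T_eq ≈ 255 K

d = 0.234 AU = 3.50×10¹⁰ m.
Flux: S = L/(4πd²) = 4.21×10²⁵/(4π×(3.50×10¹⁰)²) = 2730 W m⁻².
Energy balance: absorbed = emitted ⇒ πR²·S(1−A) = 4πR²·σT_eq⁴, so T_eq⁴ = S(1−A)/(4σ).
T_eq = [2730 × 0.35 / (4 × 5.67×10⁻⁸)]^(1/4) = (4.22×10⁹)^(1/4) = 255 K.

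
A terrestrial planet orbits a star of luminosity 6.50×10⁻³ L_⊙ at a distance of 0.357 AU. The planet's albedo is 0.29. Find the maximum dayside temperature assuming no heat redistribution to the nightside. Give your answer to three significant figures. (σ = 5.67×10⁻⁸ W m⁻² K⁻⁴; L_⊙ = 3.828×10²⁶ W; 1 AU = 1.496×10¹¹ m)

T_ss ≈ 172 K

d = 0.357 AU = 5.34×10¹⁰ m.
L = 6.50×10⁻³ × 3.828×10²⁶ = 2.49×10²⁴ W.
Flux: S = L/(4πd²) = 2.49×10²⁴/(4π×(5.34×10¹⁰)²) = 69.4 W m⁻².
With no redistribution each surface element balances locally: S(1−A) = σT⁴.
T = [69.4 × 0.71 / 5.67×10⁻⁸]^(1/4) = (8.69×10⁸)^(1/4) = 172 K.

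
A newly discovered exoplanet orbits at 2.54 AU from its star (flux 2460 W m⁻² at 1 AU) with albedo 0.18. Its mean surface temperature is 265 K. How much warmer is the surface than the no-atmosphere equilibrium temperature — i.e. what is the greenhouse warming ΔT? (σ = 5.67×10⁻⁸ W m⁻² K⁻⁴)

S = 2460/2.54² = 381.3 W m⁻².
T_eq = [S(1−A)/(4σ)]^(1/4) = [381.3×0.82/(4×5.67×10⁻⁸)]^(1/4) = 192.7 K.
ΔT = T_surf − T_eq = 265 − 192.7.

ΔT ≈ 72.3 K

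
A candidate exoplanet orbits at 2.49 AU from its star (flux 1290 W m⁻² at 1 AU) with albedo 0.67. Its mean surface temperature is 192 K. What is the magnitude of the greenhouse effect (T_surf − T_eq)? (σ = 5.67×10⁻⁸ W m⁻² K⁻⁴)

S = 1290/2.49² = 208.1 W m⁻².
T_eq = [S(1−A)/(4σ)]^(1/4) = [208.1×0.33/(4×5.67×10⁻⁸)]^(1/4) = 131.9 K.
ΔT = T_surf − T_eq = 192 − 131.9.

ΔT ≈ 60.1 K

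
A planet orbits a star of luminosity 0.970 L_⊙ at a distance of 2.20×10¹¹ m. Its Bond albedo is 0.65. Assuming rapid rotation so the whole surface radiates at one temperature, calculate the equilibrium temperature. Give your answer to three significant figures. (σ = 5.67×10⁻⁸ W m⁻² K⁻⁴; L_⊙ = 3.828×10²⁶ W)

L = 0.970 × 3.828×10²⁶ = 3.71×10²⁶ W.
Flux: S = L/(4πd²) = 3.71×10²⁶/(4π×(2.20×10¹¹)²) = 611 W m⁻².
Energy balance: absorbed = emitted ⇒ πR²·S(1−A) = 4πR²·σT_eq⁴, so T_eq⁴ = S(1−A)/(4σ).
T_eq = [611 × 0.35 / (4 × 5.67×10⁻⁸)]^(1/4) = (9.42×10⁸)^(1/4) = 175 K.

T_eq ≈ 175 K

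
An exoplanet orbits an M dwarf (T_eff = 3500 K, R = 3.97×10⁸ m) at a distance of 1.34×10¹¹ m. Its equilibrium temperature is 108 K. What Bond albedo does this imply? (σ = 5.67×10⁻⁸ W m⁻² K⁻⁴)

L = 4πR_⋆²σT_⋆⁴ = 4π(3.97×10⁸)² × 5.67×10⁻⁸ × (3500)⁴ = 1.69×10²⁵ W.
S = L/(4πd²) = 74.7 W m⁻².
From T_eq⁴ = S(1−A)/(4σ): 1−A = 4σT_eq⁴/S.
1−A = 4 × 5.67×10⁻⁸ × (108)⁴ / 74.7 = 0.413.

A ≈ 0.59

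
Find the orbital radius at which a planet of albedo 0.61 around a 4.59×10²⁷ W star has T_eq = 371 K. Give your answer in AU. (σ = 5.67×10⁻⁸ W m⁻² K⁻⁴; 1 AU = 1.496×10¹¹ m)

From T_eq⁴ = L(1−A)/(16πσd²): d = √[L(1−A)/(16πσT_eq⁴)].
d = √[4.59×10²⁷ × 0.39 / (16π × 5.67×10⁻⁸ × (371)⁴)] = 1.82×10¹¹ m = 1.22 AU.

d ≈ 1.22 AU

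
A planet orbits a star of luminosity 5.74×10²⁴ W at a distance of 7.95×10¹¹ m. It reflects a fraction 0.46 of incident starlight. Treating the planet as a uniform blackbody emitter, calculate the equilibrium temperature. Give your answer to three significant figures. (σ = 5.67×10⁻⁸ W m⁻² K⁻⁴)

T_eq ≈ 36.2 K

Flux: S = L/(4πd²) = 5.74×10²⁴/(4π×(7.95×10¹¹)²) = 0.723 W m⁻².
Energy balance: absorbed = emitted ⇒ πR²·S(1−A) = 4πR²·σT_eq⁴, so T_eq⁴ = S(1−A)/(4σ).
T_eq = [0.723 × 0.54 / (4 × 5.67×10⁻⁸)]^(1/4) = (1.72×10⁶)^(1/4) = 36.2 K.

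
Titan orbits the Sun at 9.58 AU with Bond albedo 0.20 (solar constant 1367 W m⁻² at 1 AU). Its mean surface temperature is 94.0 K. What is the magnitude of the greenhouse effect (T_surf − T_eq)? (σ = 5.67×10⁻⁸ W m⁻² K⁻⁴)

S = 1367/9.58² = 14.89 W m⁻².
T_eq = [S(1−A)/(4σ)]^(1/4) = [14.89×0.80/(4×5.67×10⁻⁸)]^(1/4) = 85.1 K.
ΔT = T_surf − T_eq = 94 − 85.1.

ΔT ≈ 8.9 K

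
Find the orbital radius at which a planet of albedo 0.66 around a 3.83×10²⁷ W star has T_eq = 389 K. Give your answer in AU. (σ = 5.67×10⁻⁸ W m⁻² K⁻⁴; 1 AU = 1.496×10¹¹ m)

From T_eq⁴ = L(1−A)/(16πσd²): d = √[L(1−A)/(16πσT_eq⁴)].
d = √[3.83×10²⁷ × 0.34 / (16π × 5.67×10⁻⁸ × (389)⁴)] = 1.41×10¹¹ m = 0.944 AU.

d ≈ 0.944 AU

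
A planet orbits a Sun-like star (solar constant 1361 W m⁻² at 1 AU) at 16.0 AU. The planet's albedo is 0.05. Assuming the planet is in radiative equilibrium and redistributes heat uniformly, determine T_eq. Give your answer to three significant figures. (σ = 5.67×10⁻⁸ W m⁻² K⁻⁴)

T_eq ≈ 68.7 K

Flux at 16.0 AU: S = 1361/16.0² = 5.32 W m⁻².
Energy balance: absorbed = emitted ⇒ πR²·S(1−A) = 4πR²·σT_eq⁴, so T_eq⁴ = S(1−A)/(4σ).
T_eq = [5.32 × 0.95 / (4 × 5.67×10⁻⁸)]^(1/4) = (2.23×10⁷)^(1/4) = 68.7 K.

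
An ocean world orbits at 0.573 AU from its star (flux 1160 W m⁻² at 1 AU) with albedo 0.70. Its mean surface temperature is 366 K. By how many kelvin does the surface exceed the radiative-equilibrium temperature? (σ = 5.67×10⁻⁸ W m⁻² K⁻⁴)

S = 1160/0.573² = 3533 W m⁻².
T_eq = [S(1−A)/(4σ)]^(1/4) = [3533×0.30/(4×5.67×10⁻⁸)]^(1/4) = 261.5 K.
ΔT = T_surf − T_eq = 366 − 261.5.

ΔT ≈ 104.5 K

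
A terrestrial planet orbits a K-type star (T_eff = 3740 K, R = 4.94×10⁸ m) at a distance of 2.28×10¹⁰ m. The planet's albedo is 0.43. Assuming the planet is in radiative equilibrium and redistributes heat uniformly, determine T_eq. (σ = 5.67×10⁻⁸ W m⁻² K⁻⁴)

T_eq ≈ 338 K

L = 4πR_⋆²σT_⋆⁴ = 4π(4.94×10⁸)² × 5.67×10⁻⁸ × (3740)⁴ = 3.40×10²⁵ W.
S = L/(4πd²) = 5210 W m⁻².
Energy balance: absorbed = emitted ⇒ πR²·S(1−A) = 4πR²·σT_eq⁴, so T_eq⁴ = S(1−A)/(4σ).
T_eq = [5210 × 0.57 / (4 × 5.67×10⁻⁸)]^(1/4) = (1.31×10¹⁰)^(1/4) = 338 K.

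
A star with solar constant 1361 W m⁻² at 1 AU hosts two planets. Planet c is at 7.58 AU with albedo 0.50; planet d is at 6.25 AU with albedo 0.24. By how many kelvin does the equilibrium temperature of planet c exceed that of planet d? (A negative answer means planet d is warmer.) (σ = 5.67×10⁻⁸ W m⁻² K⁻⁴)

T_eq = [S₀(1−A)/(4σd²)]^(1/4), so T ∝ (1−A)^(1/4) / √d.
T₁ = [1361×0.50/(4×5.67×10⁻⁸×7.58²)]^(1/4) = 85.01 K.
T₂ = [1361×0.76/(4×5.67×10⁻⁸×6.25²)]^(1/4) = 103.95 K.

ΔT ≈ -18.9 K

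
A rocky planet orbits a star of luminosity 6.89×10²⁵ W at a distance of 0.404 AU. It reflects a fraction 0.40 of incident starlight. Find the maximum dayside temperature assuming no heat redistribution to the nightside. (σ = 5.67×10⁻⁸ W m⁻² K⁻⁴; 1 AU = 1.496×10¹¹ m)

T_ss ≈ 355 K

d = 0.404 AU = 6.04×10¹⁰ m.
Flux: S = L/(4πd²) = 6.89×10²⁵/(4π×(6.04×10¹⁰)²) = 1500 W m⁻².
With no redistribution each surface element balances locally: S(1−A) = σT⁴.
T = [1500 × 0.60 / 5.67×10⁻⁸]^(1/4) = (1.59×10¹⁰)^(1/4) = 355 K.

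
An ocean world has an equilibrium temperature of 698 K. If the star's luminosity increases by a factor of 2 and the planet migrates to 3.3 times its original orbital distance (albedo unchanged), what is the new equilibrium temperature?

T_eq ∝ L^(1/4) · d^(−1/2).
T′ = 698 × 2^(1/4) / 3.3^(1/2) = 457 K.

T_eq ≈ 457 K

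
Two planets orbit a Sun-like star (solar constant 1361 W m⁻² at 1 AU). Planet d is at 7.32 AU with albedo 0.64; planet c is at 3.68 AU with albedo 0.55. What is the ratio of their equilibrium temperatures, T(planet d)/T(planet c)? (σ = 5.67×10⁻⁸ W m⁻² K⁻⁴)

T_eq = [S₀(1−A)/(4σd²)]^(1/4), so T ∝ (1−A)^(1/4) / √d.
T₁ = [1361×0.36/(4×5.67×10⁻⁸×7.32²)]^(1/4) = 79.68 K.
T₂ = [1361×0.45/(4×5.67×10⁻⁸×3.68²)]^(1/4) = 118.83 K.

T₁/T₂ ≈ 0.671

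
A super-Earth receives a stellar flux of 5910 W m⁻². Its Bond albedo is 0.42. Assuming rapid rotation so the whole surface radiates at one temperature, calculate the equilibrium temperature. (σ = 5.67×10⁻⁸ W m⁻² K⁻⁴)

Energy balance: absorbed = emitted ⇒ πR²·S(1−A) = 4πR²·σT_eq⁴, so T_eq⁴ = S(1−A)/(4σ).
T_eq = [5910 × 0.58 / (4 × 5.67×10⁻⁸)]^(1/4) = (1.51×10¹⁰)^(1/4) = 351 K.

T_eq ≈ 351 K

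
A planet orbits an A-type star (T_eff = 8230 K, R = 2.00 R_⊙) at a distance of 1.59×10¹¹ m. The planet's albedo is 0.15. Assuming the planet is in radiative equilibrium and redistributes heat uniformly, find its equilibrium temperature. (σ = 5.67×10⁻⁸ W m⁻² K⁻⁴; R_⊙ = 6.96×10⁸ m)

R_⋆ = 2.00 × 6.96×10⁸ = 1.39×10⁹ m.
L = 4πR_⋆²σT_⋆⁴ = 4π(1.39×10⁹)² × 5.67×10⁻⁸ × (8230)⁴ = 6.33×10²⁷ W.
S = L/(4πd²) = 1.99×10⁴ W m⁻².
Energy balance: absorbed = emitted ⇒ πR²·S(1−A) = 4πR²·σT_eq⁴, so T_eq⁴ = S(1−A)/(4σ).
T_eq = [1.99×10⁴ × 0.85 / (4 × 5.67×10⁻⁸)]^(1/4) = (7.47×10¹⁰)^(1/4) = 523 K.

T_eq ≈ 523 K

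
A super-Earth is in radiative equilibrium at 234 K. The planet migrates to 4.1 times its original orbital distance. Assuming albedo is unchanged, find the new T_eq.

T_eq ≈ 116 K

T_eq ∝ L^(1/4) · d^(−1/2).
T′ = 234 / 4.1^(1/2) = 116 K.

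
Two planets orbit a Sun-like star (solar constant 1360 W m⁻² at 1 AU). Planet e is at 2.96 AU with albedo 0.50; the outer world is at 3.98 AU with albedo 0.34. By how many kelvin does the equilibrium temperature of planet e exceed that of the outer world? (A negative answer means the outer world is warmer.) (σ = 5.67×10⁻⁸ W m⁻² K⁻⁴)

T_eq = [S₀(1−A)/(4σd²)]^(1/4), so T ∝ (1−A)^(1/4) / √d.
T₁ = [1360×0.50/(4×5.67×10⁻⁸×2.96²)]^(1/4) = 136.01 K.
T₂ = [1360×0.66/(4×5.67×10⁻⁸×3.98²)]^(1/4) = 125.72 K.

ΔT ≈ 10.3 K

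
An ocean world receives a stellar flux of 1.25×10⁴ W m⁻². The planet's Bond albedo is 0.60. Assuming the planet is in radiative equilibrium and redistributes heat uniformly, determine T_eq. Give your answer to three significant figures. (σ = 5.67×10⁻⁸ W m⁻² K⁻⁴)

Energy balance: absorbed = emitted ⇒ πR²·S(1−A) = 4πR²·σT_eq⁴, so T_eq⁴ = S(1−A)/(4σ).
T_eq = [1.25×10⁴ × 0.40 / (4 × 5.67×10⁻⁸)]^(1/4) = (2.20×10¹⁰)^(1/4) = 385 K.

T_eq ≈ 385 K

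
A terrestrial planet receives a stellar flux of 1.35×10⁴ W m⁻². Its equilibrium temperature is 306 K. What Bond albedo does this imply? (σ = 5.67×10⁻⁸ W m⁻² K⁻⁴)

A ≈ 0.85

From T_eq⁴ = S(1−A)/(4σ): 1−A = 4σT_eq⁴/S.
1−A = 4 × 5.67×10⁻⁸ × (306)⁴ / 1.35×10⁴ = 0.147.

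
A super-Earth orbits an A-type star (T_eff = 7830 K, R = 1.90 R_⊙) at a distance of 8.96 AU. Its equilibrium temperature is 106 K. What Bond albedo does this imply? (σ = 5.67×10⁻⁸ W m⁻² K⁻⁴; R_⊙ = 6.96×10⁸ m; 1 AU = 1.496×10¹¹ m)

R_⋆ = 1.90 × 6.96×10⁸ = 1.32×10⁹ m.
d = 8.96 AU = 1.34×10¹² m.
L = 4πR_⋆²σT_⋆⁴ = 4π(1.32×10⁹)² × 5.67×10⁻⁸ × (7830)⁴ = 4.68×10²⁷ W.
S = L/(4πd²) = 207 W m⁻².
From T_eq⁴ = S(1−A)/(4σ): 1−A = 4σT_eq⁴/S.
1−A = 4 × 5.67×10⁻⁸ × (106)⁴ / 207 = 0.138.

A ≈ 0.86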